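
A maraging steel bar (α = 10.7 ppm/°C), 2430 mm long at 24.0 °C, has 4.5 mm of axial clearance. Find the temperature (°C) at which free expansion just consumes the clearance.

197 °C

α·L₀·ΔT = 4.5 mm ⇒ ΔT = 4.5 / (10.7×10⁻⁶ × 2430.0) = 173.1 K.
T = 24.0 + 173.1 = 197.1 °C.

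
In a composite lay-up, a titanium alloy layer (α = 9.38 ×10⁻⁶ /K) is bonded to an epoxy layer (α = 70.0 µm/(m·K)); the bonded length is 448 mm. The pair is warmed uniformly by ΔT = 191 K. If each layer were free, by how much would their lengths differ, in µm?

5190 µm

Δα = |9.38 − 70.0|×10⁻⁶/K = 60.6×10⁻⁶/K.
ΔL_mismatch = Δα·L·ΔT = 60.6×10⁻⁶ × 448.0 mm × 191.0 K = 5190 µm.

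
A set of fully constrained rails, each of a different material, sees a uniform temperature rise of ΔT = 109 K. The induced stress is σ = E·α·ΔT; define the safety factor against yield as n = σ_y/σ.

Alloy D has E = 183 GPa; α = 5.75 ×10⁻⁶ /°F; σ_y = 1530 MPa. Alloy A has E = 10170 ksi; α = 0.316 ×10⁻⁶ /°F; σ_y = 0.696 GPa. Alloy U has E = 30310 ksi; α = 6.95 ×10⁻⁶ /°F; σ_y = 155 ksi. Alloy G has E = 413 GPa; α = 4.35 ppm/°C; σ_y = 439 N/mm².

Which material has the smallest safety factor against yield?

In consistent units (E in GPa, α in ×10⁻⁶/K, σ_y in MPa):
  alloy D: E = 183.0, α = 10.3, σ_y = 1530 → σ = 206 MPa, n = 7.41
  alloy A: E = 70.12, α = 0.569, σ_y = 696.0 → σ = 4.35 MPa, n = 160
  alloy U: E = 209.0, α = 12.5, σ_y = 1069 → σ = 285 MPa, n = 3.75
  alloy G: E = 413.0, α = 4.35, σ_y = 439.0 → σ = 196 MPa, n = 2.24
Alloy G has the lowest safety factor, n = 2.24.

alloy G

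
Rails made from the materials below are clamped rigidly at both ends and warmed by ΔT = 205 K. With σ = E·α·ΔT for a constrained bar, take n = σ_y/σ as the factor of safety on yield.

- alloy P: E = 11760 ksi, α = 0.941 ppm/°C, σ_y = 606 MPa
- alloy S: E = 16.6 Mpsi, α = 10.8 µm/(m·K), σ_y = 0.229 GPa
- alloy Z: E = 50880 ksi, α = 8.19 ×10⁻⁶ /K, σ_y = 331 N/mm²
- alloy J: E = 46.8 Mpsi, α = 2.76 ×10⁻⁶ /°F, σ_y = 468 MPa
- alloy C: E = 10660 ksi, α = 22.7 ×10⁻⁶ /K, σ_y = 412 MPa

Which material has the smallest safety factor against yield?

alloy Z

In consistent units (E in GPa, α in ×10⁻⁶/K, σ_y in MPa):
  alloy P: E = 81.08, α = 0.941, σ_y = 606.0 → σ = 15.6 MPa, n = 38.7
  alloy S: E = 114.5, α = 10.8, σ_y = 229.0 → σ = 253 MPa, n = 0.904
  alloy Z: E = 350.8, α = 8.19, σ_y = 331.0 → σ = 589 MPa, n = 0.562
  alloy J: E = 322.7, α = 4.97, σ_y = 468.0 → σ = 329 MPa, n = 1.42
  alloy C: E = 73.50, α = 22.7, σ_y = 412.0 → σ = 342 MPa, n = 1.20
Smallest n: alloy Z with n = 0.562.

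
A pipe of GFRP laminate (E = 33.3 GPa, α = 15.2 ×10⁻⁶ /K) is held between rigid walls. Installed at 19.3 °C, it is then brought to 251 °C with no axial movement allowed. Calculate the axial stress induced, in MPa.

ΔT = 231.7 K. Constrained thermal stress σ = E·α·ΔT = 33.30×10³ MPa × 15.2×10⁻⁶ × 231.7 = 117 MPa (compressive).

117 MPa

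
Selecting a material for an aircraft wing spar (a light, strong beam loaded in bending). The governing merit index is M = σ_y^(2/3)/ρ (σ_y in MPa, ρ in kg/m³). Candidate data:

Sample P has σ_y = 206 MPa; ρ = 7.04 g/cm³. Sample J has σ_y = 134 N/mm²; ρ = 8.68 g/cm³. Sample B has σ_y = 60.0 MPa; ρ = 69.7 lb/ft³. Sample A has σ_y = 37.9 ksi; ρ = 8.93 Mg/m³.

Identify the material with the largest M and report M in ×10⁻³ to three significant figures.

After converting to SI:
  sample P: σ_y = 206.0 MPa, ρ = 7040 kg/m³
  sample J: σ_y = 134.0 MPa, ρ = 8680 kg/m³
  sample B: σ_y = 60.00 MPa, ρ = 1116 kg/m³
  sample A: σ_y = 261.3 MPa, ρ = 8930 kg/m³
  sample B: M = 13.7×10⁻³
  sample P: M = 4.95×10⁻³
  sample A: M = 4.58×10⁻³
  sample J: M = 3.02×10⁻³
Highest index: sample B.

sample B, M = 13.7×10⁻³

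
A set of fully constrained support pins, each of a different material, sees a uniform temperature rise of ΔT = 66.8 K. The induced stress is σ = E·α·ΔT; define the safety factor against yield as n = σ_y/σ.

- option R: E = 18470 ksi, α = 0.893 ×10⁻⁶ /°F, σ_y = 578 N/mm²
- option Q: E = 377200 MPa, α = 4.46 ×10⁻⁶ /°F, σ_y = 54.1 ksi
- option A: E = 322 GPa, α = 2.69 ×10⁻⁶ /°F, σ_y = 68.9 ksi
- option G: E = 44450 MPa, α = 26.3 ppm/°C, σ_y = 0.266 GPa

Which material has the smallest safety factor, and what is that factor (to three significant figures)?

option Q, n = 1.84

With everything in SI (GPa, ×10⁻⁶/K, MPa):
  option R: E = 127.3, α = 1.61, σ_y = 578.0 → σ = 13.7 MPa, n = 42.3
  option Q: E = 377.2, α = 8.03, σ_y = 373.0 → σ = 202 MPa, n = 1.84
  option A: E = 322.0, α = 4.84, σ_y = 475.0 → σ = 104 MPa, n = 4.56
  option G: E = 44.45, α = 26.3, σ_y = 266.0 → σ = 78.1 MPa, n = 3.41
The minimum is option Q at n = 1.84.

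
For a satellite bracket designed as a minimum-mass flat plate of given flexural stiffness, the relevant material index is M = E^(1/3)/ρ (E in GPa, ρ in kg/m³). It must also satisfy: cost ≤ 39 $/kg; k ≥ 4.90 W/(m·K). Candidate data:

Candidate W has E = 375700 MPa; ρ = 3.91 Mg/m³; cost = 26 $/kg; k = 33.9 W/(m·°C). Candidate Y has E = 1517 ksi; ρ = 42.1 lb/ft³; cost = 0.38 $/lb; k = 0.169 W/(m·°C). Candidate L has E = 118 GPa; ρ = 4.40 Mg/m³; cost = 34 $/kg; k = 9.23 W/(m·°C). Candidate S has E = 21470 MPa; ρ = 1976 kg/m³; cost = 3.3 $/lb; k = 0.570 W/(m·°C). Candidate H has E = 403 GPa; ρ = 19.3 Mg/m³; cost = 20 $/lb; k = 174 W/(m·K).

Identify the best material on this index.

candidate W

Screen on constraints: cost ≤ 39 $/kg; k ≥ 4.90 W/(m·K). Survivors: candidate W, candidate L.
Putting every candidate on a common basis:
  candidate W: E = 375.7 GPa, ρ = 3910 kg/m³
  candidate L: E = 118.0 GPa, ρ = 4400 kg/m³
  candidate W: M = 1.85×10⁻³
  candidate L: M = 1.11×10⁻³
The maximum is for candidate W.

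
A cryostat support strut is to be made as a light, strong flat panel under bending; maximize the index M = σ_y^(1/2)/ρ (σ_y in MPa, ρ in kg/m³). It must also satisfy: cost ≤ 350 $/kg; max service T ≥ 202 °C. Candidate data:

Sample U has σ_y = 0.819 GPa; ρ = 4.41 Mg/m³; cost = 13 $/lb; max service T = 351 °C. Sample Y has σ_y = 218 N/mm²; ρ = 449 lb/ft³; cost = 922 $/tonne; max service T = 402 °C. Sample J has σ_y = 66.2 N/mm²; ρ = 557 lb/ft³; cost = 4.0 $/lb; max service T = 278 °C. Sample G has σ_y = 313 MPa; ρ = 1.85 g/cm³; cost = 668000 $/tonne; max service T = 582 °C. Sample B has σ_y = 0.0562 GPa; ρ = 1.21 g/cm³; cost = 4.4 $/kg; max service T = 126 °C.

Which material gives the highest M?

Screen on constraints: cost ≤ 350 $/kg; max service T ≥ 202 °C. Survivors: sample U, sample Y, sample J.
Putting every candidate on a common basis:
  sample U: σ_y = 819.0 MPa, ρ = 4410 kg/m³
  sample Y: σ_y = 218.0 MPa, ρ = 7192 kg/m³
  sample J: σ_y = 66.20 MPa, ρ = 8922 kg/m³
  sample U: M = 6.49×10⁻³
  sample Y: M = 2.05×10⁻³
  sample J: M = 0.912×10⁻³
Sample U ranks first.

sample U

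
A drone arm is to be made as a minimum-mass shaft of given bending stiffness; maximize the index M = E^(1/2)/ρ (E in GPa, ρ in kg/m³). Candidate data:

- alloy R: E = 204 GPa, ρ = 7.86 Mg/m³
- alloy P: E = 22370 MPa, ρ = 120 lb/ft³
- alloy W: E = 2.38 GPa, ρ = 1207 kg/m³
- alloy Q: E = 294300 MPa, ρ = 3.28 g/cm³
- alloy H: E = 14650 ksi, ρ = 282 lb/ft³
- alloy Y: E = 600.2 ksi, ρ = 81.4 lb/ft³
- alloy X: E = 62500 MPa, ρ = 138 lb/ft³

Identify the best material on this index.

alloy Q

In SI units:
  alloy R: E = 204.0 GPa, ρ = 7860 kg/m³
  alloy P: E = 22.37 GPa, ρ = 1922 kg/m³
  alloy W: E = 2.380 GPa, ρ = 1207 kg/m³
  alloy Q: E = 294.3 GPa, ρ = 3280 kg/m³
  alloy H: E = 101.0 GPa, ρ = 4517 kg/m³
  alloy Y: E = 4.138 GPa, ρ = 1304 kg/m³
  alloy X: E = 62.50 GPa, ρ = 2211 kg/m³
  alloy Q: M = 5.23×10⁻³
  alloy X: M = 3.58×10⁻³
  alloy P: M = 2.46×10⁻³
  alloy H: M = 2.22×10⁻³
  alloy R: M = 1.82×10⁻³
  alloy Y: M = 1.56×10⁻³
  alloy W: M = 1.28×10⁻³
The maximum is for alloy Q.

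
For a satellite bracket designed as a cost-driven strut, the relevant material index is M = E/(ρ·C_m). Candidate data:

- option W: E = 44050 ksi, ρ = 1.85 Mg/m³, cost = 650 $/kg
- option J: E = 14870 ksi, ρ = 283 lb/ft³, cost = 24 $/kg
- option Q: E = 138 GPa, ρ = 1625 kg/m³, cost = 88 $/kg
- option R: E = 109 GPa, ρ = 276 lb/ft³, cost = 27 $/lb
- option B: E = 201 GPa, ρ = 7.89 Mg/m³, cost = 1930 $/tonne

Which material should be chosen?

option B

In SI units:
  option W: E = 303.7 GPa, ρ = 1850 kg/m³, cost = 650.0 $/kg
  option J: E = 102.5 GPa, ρ = 4533 kg/m³, cost = 24.00 $/kg
  option Q: E = 138.0 GPa, ρ = 1625 kg/m³, cost = 88.00 $/kg
  option R: E = 109.0 GPa, ρ = 4421 kg/m³, cost = 59.52 $/kg
  option B: E = 201.0 GPa, ρ = 7890 kg/m³, cost = 1.930 $/kg
  option B: M = 13.2 MN·m per $
  option Q: M = 0.965 MN·m per $
  option J: M = 0.942 MN·m per $
  option R: M = 0.414 MN·m per $
  option W: M = 0.253 MN·m per $
Highest index: option B.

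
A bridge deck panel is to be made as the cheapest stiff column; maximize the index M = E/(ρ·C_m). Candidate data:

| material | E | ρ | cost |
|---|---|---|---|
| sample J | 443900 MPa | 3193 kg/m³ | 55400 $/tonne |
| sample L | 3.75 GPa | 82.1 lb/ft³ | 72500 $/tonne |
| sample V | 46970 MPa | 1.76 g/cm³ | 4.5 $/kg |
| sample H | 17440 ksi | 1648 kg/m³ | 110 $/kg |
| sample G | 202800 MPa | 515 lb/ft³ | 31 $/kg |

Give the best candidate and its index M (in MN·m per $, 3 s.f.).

After converting to SI:
  sample J: E = 443.9 GPa, ρ = 3193 kg/m³, cost = 55.40 $/kg
  sample L: E = 3.750 GPa, ρ = 1315 kg/m³, cost = 72.50 $/kg
  sample V: E = 46.97 GPa, ρ = 1760 kg/m³, cost = 4.500 $/kg
  sample H: E = 120.2 GPa, ρ = 1648 kg/m³, cost = 110.0 $/kg
  sample G: E = 202.8 GPa, ρ = 8250 kg/m³, cost = 31.00 $/kg
  sample V: M = 5.93 MN·m per $
  sample J: M = 2.51 MN·m per $
  sample G: M = 0.793 MN·m per $
  sample H: M = 0.663 MN·m per $
  sample L: M = 0.0393 MN·m per $
Sample V ranks first.

sample V, M = 5.93 MN·m per $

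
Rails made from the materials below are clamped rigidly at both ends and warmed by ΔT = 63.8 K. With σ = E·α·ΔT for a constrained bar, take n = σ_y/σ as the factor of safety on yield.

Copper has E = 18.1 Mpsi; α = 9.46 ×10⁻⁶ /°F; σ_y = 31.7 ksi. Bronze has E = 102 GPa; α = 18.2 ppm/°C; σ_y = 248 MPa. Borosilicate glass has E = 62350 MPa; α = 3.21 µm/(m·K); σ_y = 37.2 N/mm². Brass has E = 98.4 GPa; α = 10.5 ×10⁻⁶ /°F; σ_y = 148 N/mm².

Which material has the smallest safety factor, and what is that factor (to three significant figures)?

In consistent units (E in GPa, α in ×10⁻⁶/K, σ_y in MPa):
  copper: E = 124.8, α = 17.0, σ_y = 218.6 → σ = 136 MPa, n = 1.61
  bronze: E = 102.0, α = 18.2, σ_y = 248.0 → σ = 118 MPa, n = 2.09
  borosilicate glass: E = 62.35, α = 3.21, σ_y = 37.20 → σ = 12.8 MPa, n = 2.91
  brass: E = 98.40, α = 18.9, σ_y = 148.0 → σ = 119 MPa, n = 1.25
Brass has the lowest safety factor, n = 1.25.

brass, n = 1.25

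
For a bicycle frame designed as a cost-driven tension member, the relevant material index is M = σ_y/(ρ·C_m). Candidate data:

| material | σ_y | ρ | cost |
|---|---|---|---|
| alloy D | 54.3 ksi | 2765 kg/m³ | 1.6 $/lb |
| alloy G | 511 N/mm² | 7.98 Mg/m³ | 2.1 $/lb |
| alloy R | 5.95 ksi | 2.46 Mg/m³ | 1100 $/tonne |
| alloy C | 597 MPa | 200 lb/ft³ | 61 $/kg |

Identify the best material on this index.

Normalizing units and computing the index:
  alloy D: σ_y = 374.4 MPa, ρ = 2765 kg/m³, cost = 3.527 $/kg
  alloy G: σ_y = 511.0 MPa, ρ = 7980 kg/m³, cost = 4.630 $/kg
  alloy R: σ_y = 41.02 MPa, ρ = 2460 kg/m³, cost = 1.100 $/kg
  alloy C: σ_y = 597.0 MPa, ρ = 3204 kg/m³, cost = 61.00 $/kg
  alloy D: M = 38.4 kN·m per $
  alloy R: M = 15.2 kN·m per $
  alloy G: M = 13.8 kN·m per $
  alloy C: M = 3.05 kN·m per $
Alloy D has the largest M.

alloy D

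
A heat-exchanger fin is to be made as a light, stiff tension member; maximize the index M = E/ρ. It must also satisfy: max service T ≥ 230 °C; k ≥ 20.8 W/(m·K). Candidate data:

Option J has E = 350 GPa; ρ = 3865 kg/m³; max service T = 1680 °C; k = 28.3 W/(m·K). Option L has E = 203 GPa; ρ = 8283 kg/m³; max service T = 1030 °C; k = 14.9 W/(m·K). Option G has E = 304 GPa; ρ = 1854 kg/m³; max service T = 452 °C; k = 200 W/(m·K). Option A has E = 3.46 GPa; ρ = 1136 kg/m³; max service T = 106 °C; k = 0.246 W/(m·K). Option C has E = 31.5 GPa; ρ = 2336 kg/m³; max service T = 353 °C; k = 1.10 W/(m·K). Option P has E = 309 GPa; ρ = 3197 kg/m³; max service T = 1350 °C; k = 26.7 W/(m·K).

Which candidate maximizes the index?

option G

Screen on constraints: max service T ≥ 230 °C; k ≥ 20.8 W/(m·K). Survivors: option J, option G, option P.
Per-candidate index values:
  option G: M = 164 MN·m/kg
  option P: M = 96.7 MN·m/kg
  option J: M = 90.6 MN·m/kg
Option G has the largest M.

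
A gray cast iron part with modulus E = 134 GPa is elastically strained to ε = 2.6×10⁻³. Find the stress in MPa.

σ = E·ε = 134000 MPa × 2.6×10⁻³ = 348 MPa.

348 MPa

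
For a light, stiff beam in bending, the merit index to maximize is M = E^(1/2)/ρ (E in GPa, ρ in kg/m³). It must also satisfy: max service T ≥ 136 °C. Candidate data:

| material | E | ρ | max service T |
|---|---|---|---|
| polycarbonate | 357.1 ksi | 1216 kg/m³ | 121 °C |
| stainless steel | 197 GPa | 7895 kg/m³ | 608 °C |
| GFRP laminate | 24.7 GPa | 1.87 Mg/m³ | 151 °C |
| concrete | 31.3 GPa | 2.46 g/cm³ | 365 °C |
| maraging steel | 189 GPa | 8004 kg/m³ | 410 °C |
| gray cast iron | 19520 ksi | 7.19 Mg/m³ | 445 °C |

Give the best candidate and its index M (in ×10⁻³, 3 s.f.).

GFRP laminate, M = 2.66×10⁻³

Screen on constraints: max service T ≥ 136 °C. Survivors: stainless steel, GFRP laminate, concrete, maraging steel, gray cast iron.
Normalizing units and computing the index:
  stainless steel: E = 197.0 GPa, ρ = 7895 kg/m³
  GFRP laminate: E = 24.70 GPa, ρ = 1870 kg/m³
  concrete: E = 31.30 GPa, ρ = 2460 kg/m³
  maraging steel: E = 189.0 GPa, ρ = 8004 kg/m³
  gray cast iron: E = 134.6 GPa, ρ = 7190 kg/m³
  GFRP laminate: M = 2.66×10⁻³
  concrete: M = 2.27×10⁻³
  stainless steel: M = 1.78×10⁻³
  maraging steel: M = 1.72×10⁻³
  gray cast iron: M = 1.61×10⁻³
The maximum is for GFRP laminate.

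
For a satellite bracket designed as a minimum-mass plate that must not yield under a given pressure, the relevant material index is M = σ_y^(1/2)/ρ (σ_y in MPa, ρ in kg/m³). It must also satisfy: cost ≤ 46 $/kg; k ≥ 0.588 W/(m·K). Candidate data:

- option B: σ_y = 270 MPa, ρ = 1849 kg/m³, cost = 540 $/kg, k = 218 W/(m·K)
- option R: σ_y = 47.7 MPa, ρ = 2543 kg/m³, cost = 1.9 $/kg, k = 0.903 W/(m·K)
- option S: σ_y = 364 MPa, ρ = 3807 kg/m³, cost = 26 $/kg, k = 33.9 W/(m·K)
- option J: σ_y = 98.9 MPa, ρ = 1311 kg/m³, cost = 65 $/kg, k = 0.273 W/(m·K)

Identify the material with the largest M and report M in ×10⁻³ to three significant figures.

option S, M = 5.01×10⁻³

Screen on constraints: cost ≤ 46 $/kg; k ≥ 0.588 W/(m·K). Survivors: option R, option S.
Computing M directly (units already consistent):
  option S: M = 5.01×10⁻³
  option R: M = 2.72×10⁻³
Option S has the largest M.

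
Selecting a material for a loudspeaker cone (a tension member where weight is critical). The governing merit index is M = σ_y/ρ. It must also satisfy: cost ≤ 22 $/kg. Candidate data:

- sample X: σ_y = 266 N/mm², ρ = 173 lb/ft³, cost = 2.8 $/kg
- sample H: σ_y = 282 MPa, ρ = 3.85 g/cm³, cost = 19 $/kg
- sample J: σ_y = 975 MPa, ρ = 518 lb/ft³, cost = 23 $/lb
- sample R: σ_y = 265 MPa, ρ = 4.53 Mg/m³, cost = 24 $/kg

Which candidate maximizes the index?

Screen on constraints: cost ≤ 22 $/kg. Survivors: sample X, sample H.
In SI units:
  sample X: σ_y = 266.0 MPa, ρ = 2771 kg/m³
  sample H: σ_y = 282.0 MPa, ρ = 3850 kg/m³
  sample X: M = 96.0 kN·m/kg
  sample H: M = 73.2 kN·m/kg
Sample X ranks first.

sample X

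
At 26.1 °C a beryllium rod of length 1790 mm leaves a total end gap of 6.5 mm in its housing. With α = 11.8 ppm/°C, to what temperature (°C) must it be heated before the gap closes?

334 °C

α·L₀·ΔT = 6.5 mm ⇒ ΔT = 6.5 / (11.8×10⁻⁶ × 1790.0) = 307.7 K.
T = 26.1 + 307.7 = 333.8 °C.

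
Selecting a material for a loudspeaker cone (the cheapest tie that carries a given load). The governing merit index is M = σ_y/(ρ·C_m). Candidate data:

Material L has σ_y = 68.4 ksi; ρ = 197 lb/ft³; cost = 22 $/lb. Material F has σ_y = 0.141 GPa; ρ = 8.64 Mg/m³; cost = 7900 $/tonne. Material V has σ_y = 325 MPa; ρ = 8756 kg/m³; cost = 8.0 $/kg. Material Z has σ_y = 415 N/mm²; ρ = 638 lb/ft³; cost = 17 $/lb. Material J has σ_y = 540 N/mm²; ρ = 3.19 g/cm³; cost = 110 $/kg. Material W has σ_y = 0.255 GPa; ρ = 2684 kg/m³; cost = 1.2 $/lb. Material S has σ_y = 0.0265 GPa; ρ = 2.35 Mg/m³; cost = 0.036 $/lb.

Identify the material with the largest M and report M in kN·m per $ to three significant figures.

material S, M = 142 kN·m per $

Convert each candidate to consistent units, then evaluate M:
  material L: σ_y = 471.6 MPa, ρ = 3156 kg/m³, cost = 48.50 $/kg
  material F: σ_y = 141.0 MPa, ρ = 8640 kg/m³, cost = 7.900 $/kg
  material V: σ_y = 325.0 MPa, ρ = 8756 kg/m³, cost = 8.000 $/kg
  material Z: σ_y = 415.0 MPa, ρ = 10220 kg/m³, cost = 37.48 $/kg
  material J: σ_y = 540.0 MPa, ρ = 3190 kg/m³, cost = 110.0 $/kg
  material W: σ_y = 255.0 MPa, ρ = 2684 kg/m³, cost = 2.646 $/kg
  material S: σ_y = 26.50 MPa, ρ = 2350 kg/m³, cost = 0.07937 $/kg
  material S: M = 142 kN·m per $
  material W: M = 35.9 kN·m per $
  material V: M = 4.64 kN·m per $
  material L: M = 3.08 kN·m per $
  material F: M = 2.07 kN·m per $
  material J: M = 1.54 kN·m per $
  material Z: M = 1.08 kN·m per $
The maximum is for material S.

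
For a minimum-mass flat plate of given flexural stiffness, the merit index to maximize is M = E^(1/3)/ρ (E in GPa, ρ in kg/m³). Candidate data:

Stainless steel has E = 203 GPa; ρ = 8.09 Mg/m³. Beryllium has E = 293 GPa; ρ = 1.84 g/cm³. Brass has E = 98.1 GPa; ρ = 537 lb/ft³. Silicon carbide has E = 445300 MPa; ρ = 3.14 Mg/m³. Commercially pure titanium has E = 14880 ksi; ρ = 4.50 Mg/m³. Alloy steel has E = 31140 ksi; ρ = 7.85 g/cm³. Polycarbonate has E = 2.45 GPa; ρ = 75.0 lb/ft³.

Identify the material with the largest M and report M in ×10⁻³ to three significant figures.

Normalizing units and computing the index:
  stainless steel: E = 203.0 GPa, ρ = 8090 kg/m³
  beryllium: E = 293.0 GPa, ρ = 1840 kg/m³
  brass: E = 98.10 GPa, ρ = 8602 kg/m³
  silicon carbide: E = 445.3 GPa, ρ = 3140 kg/m³
  commercially pure titanium: E = 102.6 GPa, ρ = 4500 kg/m³
  alloy steel: E = 214.7 GPa, ρ = 7850 kg/m³
  polycarbonate: E = 2.450 GPa, ρ = 1201 kg/m³
  beryllium: M = 3.61×10⁻³
  silicon carbide: M = 2.43×10⁻³
  polycarbonate: M = 1.12×10⁻³
  commercially pure titanium: M = 1.04×10⁻³
  alloy steel: M = 0.763×10⁻³
  stainless steel: M = 0.726×10⁻³
  brass: M = 0.536×10⁻³
The maximum is for beryllium.

beryllium, M = 3.61×10⁻³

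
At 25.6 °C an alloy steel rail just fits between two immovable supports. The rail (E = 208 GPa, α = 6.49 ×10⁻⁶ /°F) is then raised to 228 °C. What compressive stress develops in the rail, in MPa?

α = 6.49×10⁻⁶/°F × 9/5 = 11.7×10⁻⁶/K.
ΔT = 202.4 K. Constrained thermal stress σ = E·α·ΔT = 208.0×10³ MPa × 11.7×10⁻⁶ × 202.4 = 492 MPa (compressive).

492 MPa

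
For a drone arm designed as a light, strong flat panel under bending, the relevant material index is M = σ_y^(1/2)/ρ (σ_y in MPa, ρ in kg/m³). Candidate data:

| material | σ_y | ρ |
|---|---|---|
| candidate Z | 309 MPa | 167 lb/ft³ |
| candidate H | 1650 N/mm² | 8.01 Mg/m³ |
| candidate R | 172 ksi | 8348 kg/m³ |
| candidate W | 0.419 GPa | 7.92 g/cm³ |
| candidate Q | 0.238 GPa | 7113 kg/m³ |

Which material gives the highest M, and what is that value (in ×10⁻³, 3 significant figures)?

After converting to SI:
  candidate Z: σ_y = 309.0 MPa, ρ = 2675 kg/m³
  candidate H: σ_y = 1650 MPa, ρ = 8010 kg/m³
  candidate R: σ_y = 1186 MPa, ρ = 8348 kg/m³
  candidate W: σ_y = 419.0 MPa, ρ = 7920 kg/m³
  candidate Q: σ_y = 238.0 MPa, ρ = 7113 kg/m³
  candidate Z: M = 6.57×10⁻³
  candidate H: M = 5.07×10⁻³
  candidate R: M = 4.13×10⁻³
  candidate W: M = 2.58×10⁻³
  candidate Q: M = 2.17×10⁻³
Highest index: candidate Z.

candidate Z, M = 6.57×10⁻³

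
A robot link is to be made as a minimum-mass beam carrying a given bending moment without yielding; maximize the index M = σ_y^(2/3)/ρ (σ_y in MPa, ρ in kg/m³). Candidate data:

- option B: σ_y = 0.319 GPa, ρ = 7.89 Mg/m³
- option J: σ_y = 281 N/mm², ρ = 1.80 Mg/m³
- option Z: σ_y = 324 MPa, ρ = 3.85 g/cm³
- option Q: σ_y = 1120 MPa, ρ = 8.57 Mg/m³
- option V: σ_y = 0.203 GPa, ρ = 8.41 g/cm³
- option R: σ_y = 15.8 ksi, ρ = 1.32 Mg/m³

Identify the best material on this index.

option J

Normalizing units and computing the index:
  option B: σ_y = 319.0 MPa, ρ = 7890 kg/m³
  option J: σ_y = 281.0 MPa, ρ = 1800 kg/m³
  option Z: σ_y = 324.0 MPa, ρ = 3850 kg/m³
  option Q: σ_y = 1120 MPa, ρ = 8570 kg/m³
  option V: σ_y = 203.0 MPa, ρ = 8410 kg/m³
  option R: σ_y = 108.9 MPa, ρ = 1320 kg/m³
  option J: M = 23.8×10⁻³
  option R: M = 17.3×10⁻³
  option Q: M = 12.6×10⁻³
  option Z: M = 12.3×10⁻³
  option B: M = 5.92×10⁻³
  option V: M = 4.11×10⁻³
Option J has the largest M.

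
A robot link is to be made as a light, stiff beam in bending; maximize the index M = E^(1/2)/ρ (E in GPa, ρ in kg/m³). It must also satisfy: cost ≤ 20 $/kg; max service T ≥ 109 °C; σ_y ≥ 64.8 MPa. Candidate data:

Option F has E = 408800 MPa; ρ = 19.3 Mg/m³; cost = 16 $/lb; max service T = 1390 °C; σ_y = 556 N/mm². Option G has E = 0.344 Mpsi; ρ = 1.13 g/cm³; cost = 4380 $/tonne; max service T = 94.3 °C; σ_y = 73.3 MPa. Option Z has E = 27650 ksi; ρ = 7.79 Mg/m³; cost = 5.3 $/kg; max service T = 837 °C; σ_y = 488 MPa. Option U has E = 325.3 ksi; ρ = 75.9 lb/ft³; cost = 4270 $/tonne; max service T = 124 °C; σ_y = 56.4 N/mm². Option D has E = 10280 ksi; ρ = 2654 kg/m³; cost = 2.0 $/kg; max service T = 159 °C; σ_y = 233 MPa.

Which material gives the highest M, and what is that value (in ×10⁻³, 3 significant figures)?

Screen on constraints: cost ≤ 20 $/kg; max service T ≥ 109 °C; σ_y ≥ 64.8 MPa. Survivors: option Z, option D.
Putting every candidate on a common basis:
  option Z: E = 190.6 GPa, ρ = 7790 kg/m³
  option D: E = 70.88 GPa, ρ = 2654 kg/m³
  option D: M = 3.17×10⁻³
  option Z: M = 1.77×10⁻³
Highest index: option D.

option D, M = 3.17×10⁻³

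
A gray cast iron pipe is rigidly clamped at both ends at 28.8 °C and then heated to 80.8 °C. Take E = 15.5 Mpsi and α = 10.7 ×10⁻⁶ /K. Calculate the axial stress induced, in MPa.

E = 15.5 Mpsi = 106.9 GPa.
ΔT = 52.00 K. Constrained thermal stress σ = E·α·ΔT = 106.9×10³ MPa × 10.7×10⁻⁶ × 52.00 = 59.5 MPa (compressive).

59.5 MPa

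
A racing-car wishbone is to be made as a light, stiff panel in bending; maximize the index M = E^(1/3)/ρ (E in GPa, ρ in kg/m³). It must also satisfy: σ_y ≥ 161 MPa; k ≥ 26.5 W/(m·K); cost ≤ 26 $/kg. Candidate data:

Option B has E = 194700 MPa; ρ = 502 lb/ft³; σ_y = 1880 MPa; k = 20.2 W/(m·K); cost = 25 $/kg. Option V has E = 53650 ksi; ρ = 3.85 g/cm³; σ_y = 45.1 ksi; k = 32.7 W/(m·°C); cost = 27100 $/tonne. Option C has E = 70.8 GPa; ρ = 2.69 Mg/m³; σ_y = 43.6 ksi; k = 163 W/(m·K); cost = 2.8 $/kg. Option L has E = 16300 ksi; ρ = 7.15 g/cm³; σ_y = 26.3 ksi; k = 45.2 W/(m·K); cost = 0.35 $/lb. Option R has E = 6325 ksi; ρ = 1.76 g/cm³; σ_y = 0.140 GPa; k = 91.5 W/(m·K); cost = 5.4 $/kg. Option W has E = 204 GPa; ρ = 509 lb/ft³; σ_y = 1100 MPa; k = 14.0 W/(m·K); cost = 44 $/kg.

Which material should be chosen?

option C

Screen on constraints: σ_y ≥ 161 MPa; k ≥ 26.5 W/(m·K); cost ≤ 26 $/kg. Survivors: option C, option L.
Normalizing units and computing the index:
  option C: E = 70.80 GPa, ρ = 2690 kg/m³
  option L: E = 112.4 GPa, ρ = 7150 kg/m³
  option C: M = 1.54×10⁻³
  option L: M = 0.675×10⁻³
The maximum is for option C.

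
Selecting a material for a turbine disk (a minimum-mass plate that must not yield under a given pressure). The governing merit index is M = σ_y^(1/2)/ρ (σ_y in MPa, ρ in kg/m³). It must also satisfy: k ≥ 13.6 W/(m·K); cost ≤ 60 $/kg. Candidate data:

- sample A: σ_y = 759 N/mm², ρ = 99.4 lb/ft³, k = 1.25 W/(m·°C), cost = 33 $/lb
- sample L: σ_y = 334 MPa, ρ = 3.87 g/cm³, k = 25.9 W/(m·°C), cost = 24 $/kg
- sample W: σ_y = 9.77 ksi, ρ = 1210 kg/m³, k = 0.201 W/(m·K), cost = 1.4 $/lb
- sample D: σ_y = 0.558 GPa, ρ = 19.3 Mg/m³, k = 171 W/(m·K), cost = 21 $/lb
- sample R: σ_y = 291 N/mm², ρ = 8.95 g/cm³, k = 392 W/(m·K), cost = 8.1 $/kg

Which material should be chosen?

sample L

Screen on constraints: k ≥ 13.6 W/(m·K); cost ≤ 60 $/kg. Survivors: sample L, sample D, sample R.
Putting every candidate on a common basis:
  sample L: σ_y = 334.0 MPa, ρ = 3870 kg/m³
  sample D: σ_y = 558.0 MPa, ρ = 19300 kg/m³
  sample R: σ_y = 291.0 MPa, ρ = 8950 kg/m³
  sample L: M = 4.72×10⁻³
  sample R: M = 1.91×10⁻³
  sample D: M = 1.22×10⁻³
Highest index: sample L.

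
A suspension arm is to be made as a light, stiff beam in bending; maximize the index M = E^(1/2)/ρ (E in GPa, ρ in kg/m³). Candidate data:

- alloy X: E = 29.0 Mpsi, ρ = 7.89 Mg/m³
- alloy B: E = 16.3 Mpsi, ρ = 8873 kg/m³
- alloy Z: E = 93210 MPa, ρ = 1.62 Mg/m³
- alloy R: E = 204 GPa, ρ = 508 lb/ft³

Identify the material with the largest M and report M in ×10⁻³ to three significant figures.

In SI units:
  alloy X: E = 199.9 GPa, ρ = 7890 kg/m³
  alloy B: E = 112.4 GPa, ρ = 8873 kg/m³
  alloy Z: E = 93.21 GPa, ρ = 1620 kg/m³
  alloy R: E = 204.0 GPa, ρ = 8137 kg/m³
  alloy Z: M = 5.96×10⁻³
  alloy X: M = 1.79×10⁻³
  alloy R: M = 1.76×10⁻³
  alloy B: M = 1.19×10⁻³
The maximum is for alloy Z.

alloy Z, M = 5.96×10⁻³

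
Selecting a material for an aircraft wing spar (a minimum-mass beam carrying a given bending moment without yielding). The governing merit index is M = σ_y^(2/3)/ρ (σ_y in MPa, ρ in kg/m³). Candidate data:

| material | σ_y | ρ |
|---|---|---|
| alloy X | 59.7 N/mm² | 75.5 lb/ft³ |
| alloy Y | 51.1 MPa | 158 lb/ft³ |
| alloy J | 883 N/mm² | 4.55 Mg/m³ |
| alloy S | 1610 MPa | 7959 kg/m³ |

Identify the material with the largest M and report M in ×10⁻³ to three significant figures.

alloy J, M = 20.2×10⁻³

In SI units:
  alloy X: σ_y = 59.70 MPa, ρ = 1209 kg/m³
  alloy Y: σ_y = 51.10 MPa, ρ = 2531 kg/m³
  alloy J: σ_y = 883.0 MPa, ρ = 4550 kg/m³
  alloy S: σ_y = 1610 MPa, ρ = 7959 kg/m³
  alloy J: M = 20.2×10⁻³
  alloy S: M = 17.3×10⁻³
  alloy X: M = 12.6×10⁻³
  alloy Y: M = 5.44×10⁻³
Highest index: alloy J.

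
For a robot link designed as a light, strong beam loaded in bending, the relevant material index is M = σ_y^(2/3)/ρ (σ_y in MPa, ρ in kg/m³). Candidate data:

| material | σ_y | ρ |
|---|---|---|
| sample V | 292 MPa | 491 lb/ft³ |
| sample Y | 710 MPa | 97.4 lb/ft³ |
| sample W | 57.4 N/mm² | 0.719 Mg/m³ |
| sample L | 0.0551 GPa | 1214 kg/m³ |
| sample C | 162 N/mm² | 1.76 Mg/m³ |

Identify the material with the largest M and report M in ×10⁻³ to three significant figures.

Putting every candidate on a common basis:
  sample V: σ_y = 292.0 MPa, ρ = 7865 kg/m³
  sample Y: σ_y = 710.0 MPa, ρ = 1560 kg/m³
  sample W: σ_y = 57.40 MPa, ρ = 719.0 kg/m³
  sample L: σ_y = 55.10 MPa, ρ = 1214 kg/m³
  sample C: σ_y = 162.0 MPa, ρ = 1760 kg/m³
  sample Y: M = 51.0×10⁻³
  sample W: M = 20.7×10⁻³
  sample C: M = 16.9×10⁻³
  sample L: M = 11.9×10⁻³
  sample V: M = 5.60×10⁻³
Sample Y has the largest M.

sample Y, M = 51.0×10⁻³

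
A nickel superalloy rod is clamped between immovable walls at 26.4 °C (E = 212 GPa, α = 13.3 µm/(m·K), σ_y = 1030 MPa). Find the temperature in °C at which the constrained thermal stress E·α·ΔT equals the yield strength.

392 °C

E·α·ΔT = 1030 MPa ⇒ ΔT = 1030 / (212.0×10³ × 13.3×10⁻⁶) = 365.3 K.
T = 26.4 + 365.3 = 391.7 °C.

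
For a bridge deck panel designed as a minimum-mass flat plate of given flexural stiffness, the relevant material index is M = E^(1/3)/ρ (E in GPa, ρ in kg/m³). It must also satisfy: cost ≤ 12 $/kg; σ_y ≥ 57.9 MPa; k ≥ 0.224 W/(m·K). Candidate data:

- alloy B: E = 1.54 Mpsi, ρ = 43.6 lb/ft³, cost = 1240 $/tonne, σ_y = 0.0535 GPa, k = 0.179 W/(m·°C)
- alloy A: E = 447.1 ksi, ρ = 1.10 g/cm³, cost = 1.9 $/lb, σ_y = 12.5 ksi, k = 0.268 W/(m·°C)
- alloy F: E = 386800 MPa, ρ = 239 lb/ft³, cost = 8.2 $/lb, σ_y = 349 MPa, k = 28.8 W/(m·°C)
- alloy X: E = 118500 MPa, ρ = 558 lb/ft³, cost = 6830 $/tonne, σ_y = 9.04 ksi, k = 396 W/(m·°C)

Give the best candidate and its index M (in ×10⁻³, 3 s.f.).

Screen on constraints: cost ≤ 12 $/kg; σ_y ≥ 57.9 MPa; k ≥ 0.224 W/(m·K). Survivors: alloy A, alloy X.
In SI units:
  alloy A: E = 3.083 GPa, ρ = 1100 kg/m³
  alloy X: E = 118.5 GPa, ρ = 8938 kg/m³
  alloy A: M = 1.32×10⁻³
  alloy X: M = 0.550×10⁻³
Alloy A has the largest M.

alloy A, M = 1.32×10⁻³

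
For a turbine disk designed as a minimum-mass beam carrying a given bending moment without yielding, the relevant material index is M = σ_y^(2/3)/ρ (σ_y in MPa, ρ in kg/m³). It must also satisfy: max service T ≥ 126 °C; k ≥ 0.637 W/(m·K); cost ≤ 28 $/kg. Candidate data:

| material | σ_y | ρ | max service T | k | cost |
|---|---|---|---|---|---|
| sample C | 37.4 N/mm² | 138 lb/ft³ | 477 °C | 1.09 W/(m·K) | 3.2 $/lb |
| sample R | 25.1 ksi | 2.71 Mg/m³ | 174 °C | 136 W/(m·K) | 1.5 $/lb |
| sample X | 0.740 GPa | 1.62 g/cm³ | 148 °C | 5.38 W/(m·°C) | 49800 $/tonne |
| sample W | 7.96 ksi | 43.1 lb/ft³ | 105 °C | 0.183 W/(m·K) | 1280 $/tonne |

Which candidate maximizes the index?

sample R

Screen on constraints: max service T ≥ 126 °C; k ≥ 0.637 W/(m·K); cost ≤ 28 $/kg. Survivors: sample C, sample R.
In SI units:
  sample C: σ_y = 37.40 MPa, ρ = 2211 kg/m³
  sample R: σ_y = 173.1 MPa, ρ = 2710 kg/m³
  sample R: M = 11.5×10⁻³
  sample C: M = 5.06×10⁻³
Sample R ranks first.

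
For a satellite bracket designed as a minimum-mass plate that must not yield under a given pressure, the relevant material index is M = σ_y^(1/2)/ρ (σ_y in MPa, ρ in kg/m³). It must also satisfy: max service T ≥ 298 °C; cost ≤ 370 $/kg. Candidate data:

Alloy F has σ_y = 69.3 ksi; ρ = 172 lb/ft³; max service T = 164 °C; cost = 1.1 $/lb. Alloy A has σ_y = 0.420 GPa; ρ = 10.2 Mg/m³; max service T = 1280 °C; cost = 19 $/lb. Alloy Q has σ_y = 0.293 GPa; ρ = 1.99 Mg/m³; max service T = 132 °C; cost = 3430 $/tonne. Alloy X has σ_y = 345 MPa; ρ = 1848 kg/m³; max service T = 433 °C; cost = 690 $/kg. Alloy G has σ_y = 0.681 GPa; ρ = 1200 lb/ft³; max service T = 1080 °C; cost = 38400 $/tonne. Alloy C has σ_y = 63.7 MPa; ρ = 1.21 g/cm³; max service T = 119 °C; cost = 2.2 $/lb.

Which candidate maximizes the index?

Screen on constraints: max service T ≥ 298 °C; cost ≤ 370 $/kg. Survivors: alloy A, alloy G.
Normalizing units and computing the index:
  alloy A: σ_y = 420.0 MPa, ρ = 10200 kg/m³
  alloy G: σ_y = 681.0 MPa, ρ = 19220 kg/m³
  alloy A: M = 2.01×10⁻³
  alloy G: M = 1.36×10⁻³
Highest index: alloy A.

alloy A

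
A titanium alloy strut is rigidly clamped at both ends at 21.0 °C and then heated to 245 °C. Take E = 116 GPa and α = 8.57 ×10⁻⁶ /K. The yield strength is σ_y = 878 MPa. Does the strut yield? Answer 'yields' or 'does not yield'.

ΔT = 224.0 K. Constrained thermal stress σ = E·α·ΔT = 116.0×10³ MPa × 8.57×10⁻⁶ × 224.0 = 223 MPa (compressive).
Compare to σ_y = 878 MPa: σ < σ_y, so it does not yield.

does not yield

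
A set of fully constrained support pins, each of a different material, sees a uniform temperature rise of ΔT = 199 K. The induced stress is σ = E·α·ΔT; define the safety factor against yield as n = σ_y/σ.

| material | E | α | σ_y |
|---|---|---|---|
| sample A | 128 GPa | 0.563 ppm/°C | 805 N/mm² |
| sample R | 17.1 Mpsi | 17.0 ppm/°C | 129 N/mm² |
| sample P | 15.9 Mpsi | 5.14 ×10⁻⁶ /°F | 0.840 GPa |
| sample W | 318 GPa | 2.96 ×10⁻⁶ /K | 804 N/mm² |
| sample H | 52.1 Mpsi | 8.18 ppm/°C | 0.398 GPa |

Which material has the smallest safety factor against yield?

In consistent units (E in GPa, α in ×10⁻⁶/K, σ_y in MPa):
  sample A: E = 128.0, α = 0.563, σ_y = 805.0 → σ = 14.3 MPa, n = 56.1
  sample R: E = 117.9, α = 17.0, σ_y = 129.0 → σ = 399 MPa, n = 0.323
  sample P: E = 109.6, α = 9.25, σ_y = 840.0 → σ = 202 MPa, n = 4.16
  sample W: E = 318.0, α = 2.96, σ_y = 804.0 → σ = 187 MPa, n = 4.29
  sample H: E = 359.2, α = 8.18, σ_y = 398.0 → σ = 585 MPa, n = 0.681
Smallest n: sample R with n = 0.323.

sample R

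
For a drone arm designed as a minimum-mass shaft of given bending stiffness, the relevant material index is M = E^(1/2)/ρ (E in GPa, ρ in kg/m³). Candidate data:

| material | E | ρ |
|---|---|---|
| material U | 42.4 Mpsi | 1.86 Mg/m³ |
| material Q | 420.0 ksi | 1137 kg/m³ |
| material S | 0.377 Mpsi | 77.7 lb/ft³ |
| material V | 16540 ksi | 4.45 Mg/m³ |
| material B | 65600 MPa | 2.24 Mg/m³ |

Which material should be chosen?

After converting to SI:
  material U: E = 292.3 GPa, ρ = 1860 kg/m³
  material Q: E = 2.896 GPa, ρ = 1137 kg/m³
  material S: E = 2.599 GPa, ρ = 1245 kg/m³
  material V: E = 114.0 GPa, ρ = 4450 kg/m³
  material B: E = 65.60 GPa, ρ = 2240 kg/m³
  material U: M = 9.19×10⁻³
  material B: M = 3.62×10⁻³
  material V: M = 2.40×10⁻³
  material Q: M = 1.50×10⁻³
  material S: M = 1.30×10⁻³
Material U has the largest M.

material U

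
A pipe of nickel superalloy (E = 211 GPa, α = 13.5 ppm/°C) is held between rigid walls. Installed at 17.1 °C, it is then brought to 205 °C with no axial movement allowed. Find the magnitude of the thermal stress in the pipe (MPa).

ΔT = 187.9 K. Constrained thermal stress σ = E·α·ΔT = 211.0×10³ MPa × 13.5×10⁻⁶ × 187.9 = 535 MPa (compressive).

535 MPa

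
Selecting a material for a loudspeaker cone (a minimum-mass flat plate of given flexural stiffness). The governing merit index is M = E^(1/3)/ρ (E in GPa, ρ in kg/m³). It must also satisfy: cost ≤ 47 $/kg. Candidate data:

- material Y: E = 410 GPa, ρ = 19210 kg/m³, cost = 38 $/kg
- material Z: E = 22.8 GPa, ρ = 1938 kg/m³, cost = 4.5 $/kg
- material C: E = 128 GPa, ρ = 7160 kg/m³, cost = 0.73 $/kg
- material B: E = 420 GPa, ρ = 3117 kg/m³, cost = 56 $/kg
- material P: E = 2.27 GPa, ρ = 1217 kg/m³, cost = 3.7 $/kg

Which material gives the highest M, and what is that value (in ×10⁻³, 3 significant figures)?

material Z, M = 1.46×10⁻³

Screen on constraints: cost ≤ 47 $/kg. Survivors: material Y, material Z, material C, material P.
Per-candidate index values:
  material Z: M = 1.46×10⁻³
  material P: M = 1.08×10⁻³
  material C: M = 0.704×10⁻³
  material Y: M = 0.387×10⁻³
The maximum is for material Z.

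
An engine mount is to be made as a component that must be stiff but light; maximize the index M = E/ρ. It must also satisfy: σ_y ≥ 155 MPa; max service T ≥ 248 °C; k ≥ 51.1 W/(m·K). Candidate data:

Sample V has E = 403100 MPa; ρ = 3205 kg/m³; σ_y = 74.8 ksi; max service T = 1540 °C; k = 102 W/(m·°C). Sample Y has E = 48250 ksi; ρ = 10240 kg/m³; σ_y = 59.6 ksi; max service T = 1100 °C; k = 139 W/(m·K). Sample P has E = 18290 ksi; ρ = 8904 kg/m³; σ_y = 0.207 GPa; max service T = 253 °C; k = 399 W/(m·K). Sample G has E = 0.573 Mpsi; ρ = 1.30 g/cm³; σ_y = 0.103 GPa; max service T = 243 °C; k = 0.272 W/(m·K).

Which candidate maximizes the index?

sample V

Screen on constraints: σ_y ≥ 155 MPa; max service T ≥ 248 °C; k ≥ 51.1 W/(m·K). Survivors: sample V, sample Y, sample P.
Normalizing units and computing the index:
  sample V: E = 403.1 GPa, ρ = 3205 kg/m³
  sample Y: E = 332.7 GPa, ρ = 10240 kg/m³
  sample P: E = 126.1 GPa, ρ = 8904 kg/m³
  sample V: M = 126 MN·m/kg
  sample Y: M = 32.5 MN·m/kg
  sample P: M = 14.2 MN·m/kg
The maximum is for sample V.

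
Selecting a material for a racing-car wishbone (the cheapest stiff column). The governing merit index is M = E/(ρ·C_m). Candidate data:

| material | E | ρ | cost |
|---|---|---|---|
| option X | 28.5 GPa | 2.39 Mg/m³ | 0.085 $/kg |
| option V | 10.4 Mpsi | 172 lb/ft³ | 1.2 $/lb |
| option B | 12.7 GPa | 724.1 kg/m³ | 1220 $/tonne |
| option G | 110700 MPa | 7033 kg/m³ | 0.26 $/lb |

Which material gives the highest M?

Convert each candidate to consistent units, then evaluate M:
  option X: E = 28.50 GPa, ρ = 2390 kg/m³, cost = 0.08500 $/kg
  option V: E = 71.71 GPa, ρ = 2755 kg/m³, cost = 2.646 $/kg
  option B: E = 12.70 GPa, ρ = 724.1 kg/m³, cost = 1.220 $/kg
  option G: E = 110.7 GPa, ρ = 7033 kg/m³, cost = 0.5732 $/kg
  option X: M = 140 MN·m per $
  option G: M = 27.5 MN·m per $
  option B: M = 14.4 MN·m per $
  option V: M = 9.84 MN·m per $
Option X has the largest M.

option X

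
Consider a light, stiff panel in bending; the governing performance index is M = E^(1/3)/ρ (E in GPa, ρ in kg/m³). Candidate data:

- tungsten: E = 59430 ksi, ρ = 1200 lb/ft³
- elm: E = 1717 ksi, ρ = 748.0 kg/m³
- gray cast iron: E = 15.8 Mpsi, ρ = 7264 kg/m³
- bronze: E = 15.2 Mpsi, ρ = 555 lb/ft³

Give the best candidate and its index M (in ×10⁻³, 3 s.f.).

Putting every candidate on a common basis:
  tungsten: E = 409.8 GPa, ρ = 19220 kg/m³
  elm: E = 11.84 GPa, ρ = 748.0 kg/m³
  gray cast iron: E = 108.9 GPa, ρ = 7264 kg/m³
  bronze: E = 104.8 GPa, ρ = 8890 kg/m³
  elm: M = 3.05×10⁻³
  gray cast iron: M = 0.657×10⁻³
  bronze: M = 0.530×10⁻³
  tungsten: M = 0.386×10⁻³
Elm has the largest M.

elm, M = 3.05×10⁻³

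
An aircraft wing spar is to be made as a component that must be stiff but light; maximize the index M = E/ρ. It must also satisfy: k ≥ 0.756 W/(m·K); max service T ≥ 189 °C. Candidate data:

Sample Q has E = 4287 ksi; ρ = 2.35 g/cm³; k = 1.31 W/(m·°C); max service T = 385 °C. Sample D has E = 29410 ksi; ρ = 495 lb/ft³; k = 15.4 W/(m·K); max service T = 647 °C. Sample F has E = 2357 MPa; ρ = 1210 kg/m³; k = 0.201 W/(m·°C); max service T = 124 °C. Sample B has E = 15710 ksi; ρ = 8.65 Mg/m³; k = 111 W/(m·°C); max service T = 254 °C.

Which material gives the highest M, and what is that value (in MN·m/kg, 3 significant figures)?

sample D, M = 25.6 MN·m/kg

Screen on constraints: k ≥ 0.756 W/(m·K); max service T ≥ 189 °C. Survivors: sample Q, sample D, sample B.
Normalizing units and computing the index:
  sample Q: E = 29.56 GPa, ρ = 2350 kg/m³
  sample D: E = 202.8 GPa, ρ = 7929 kg/m³
  sample B: E = 108.3 GPa, ρ = 8650 kg/m³
  sample D: M = 25.6 MN·m/kg
  sample Q: M = 12.6 MN·m/kg
  sample B: M = 12.5 MN·m/kg
Sample D ranks first.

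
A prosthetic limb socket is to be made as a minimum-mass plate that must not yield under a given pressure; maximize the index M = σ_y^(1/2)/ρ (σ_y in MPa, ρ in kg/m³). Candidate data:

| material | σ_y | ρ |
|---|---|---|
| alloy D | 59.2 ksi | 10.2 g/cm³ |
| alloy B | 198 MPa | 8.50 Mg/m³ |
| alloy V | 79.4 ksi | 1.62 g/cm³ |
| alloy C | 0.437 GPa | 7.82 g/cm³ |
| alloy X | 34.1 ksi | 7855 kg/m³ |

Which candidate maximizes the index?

alloy V

Normalizing units and computing the index:
  alloy D: σ_y = 408.2 MPa, ρ = 10200 kg/m³
  alloy B: σ_y = 198.0 MPa, ρ = 8500 kg/m³
  alloy V: σ_y = 547.4 MPa, ρ = 1620 kg/m³
  alloy C: σ_y = 437.0 MPa, ρ = 7820 kg/m³
  alloy X: σ_y = 235.1 MPa, ρ = 7855 kg/m³
  alloy V: M = 14.4×10⁻³
  alloy C: M = 2.67×10⁻³
  alloy D: M = 1.98×10⁻³
  alloy X: M = 1.95×10⁻³
  alloy B: M = 1.66×10⁻³
Alloy V ranks first.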